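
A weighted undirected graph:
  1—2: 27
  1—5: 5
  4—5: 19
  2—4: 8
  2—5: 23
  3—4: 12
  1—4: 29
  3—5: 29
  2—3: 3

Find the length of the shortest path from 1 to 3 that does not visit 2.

34

Candidate routes:
1-4-5-3: 29 + 19 + 29 = 77
1-4-3: 29 + 12 = 41
1-5-3: 5 + 29 = 34
1-5-4-3: 5 + 19 + 12 = 36
Shortest: 34.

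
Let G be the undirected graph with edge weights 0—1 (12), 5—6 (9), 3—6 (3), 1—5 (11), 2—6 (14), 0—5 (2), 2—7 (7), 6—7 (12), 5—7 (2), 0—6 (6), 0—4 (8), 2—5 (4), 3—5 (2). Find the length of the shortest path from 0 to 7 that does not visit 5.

Routes from 0 to 7 avoiding 5:
0-6-2-7: 6 + 14 + 7 = 27
0-6-7: 6 + 12 = 18
Shortest: 18.

18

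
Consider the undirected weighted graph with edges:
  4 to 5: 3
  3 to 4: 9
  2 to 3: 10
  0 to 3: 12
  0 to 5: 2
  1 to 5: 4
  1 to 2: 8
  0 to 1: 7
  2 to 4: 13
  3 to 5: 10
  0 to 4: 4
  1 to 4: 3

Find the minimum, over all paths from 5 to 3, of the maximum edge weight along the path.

Checking several routes:
5 - 4 - 3: max(3, 9) = 9
5 - 0 - 4 - 3: max(2, 4, 9) = 9
5 - 1 - 4 - 3: max(4, 3, 9) = 9
5 - 0 - 1 - 4 - 3: max(2, 7, 3, 9) = 9
Smallest bottleneck: 9.

9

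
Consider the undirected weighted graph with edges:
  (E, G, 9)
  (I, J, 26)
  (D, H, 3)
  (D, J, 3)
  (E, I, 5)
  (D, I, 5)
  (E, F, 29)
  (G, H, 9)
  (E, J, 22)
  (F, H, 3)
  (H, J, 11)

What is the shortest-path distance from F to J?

9

Checking several routes:
F-H-D-J: 3 + 3 + 3 = 9
F-H-G-E-I-D-J: 3 + 9 + 9 + 5 + 5 + 3 = 34
F-H-J: 3 + 11 = 14
Shortest: 9.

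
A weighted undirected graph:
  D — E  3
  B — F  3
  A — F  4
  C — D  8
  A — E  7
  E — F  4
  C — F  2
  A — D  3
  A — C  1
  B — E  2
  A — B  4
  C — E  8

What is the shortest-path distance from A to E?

6

Comparing a few candidate routes:
A → D → E: 3 + 3 = 6
A → B → E: 4 + 2 = 6
A → C → F → B → E: 1 + 2 + 3 + 2 = 8
A → C → F → E: 1 + 2 + 4 = 7
A → E: 7
Shortest: 6.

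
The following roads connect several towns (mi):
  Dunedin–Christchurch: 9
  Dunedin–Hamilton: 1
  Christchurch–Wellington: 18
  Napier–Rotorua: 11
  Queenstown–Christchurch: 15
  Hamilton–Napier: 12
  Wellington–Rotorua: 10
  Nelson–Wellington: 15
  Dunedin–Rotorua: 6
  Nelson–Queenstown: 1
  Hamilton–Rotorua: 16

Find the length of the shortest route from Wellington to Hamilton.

A few of the Wellington→Hamilton routes:
Wellington-Christchurch-Dunedin-Hamilton: 18 + 9 + 1 = 28
Wellington-Rotorua-Dunedin-Hamilton: 10 + 6 + 1 = 17
Wellington-Rotorua-Hamilton: 10 + 16 = 26
Wellington-Rotorua-Napier-Hamilton: 10 + 11 + 12 = 33
Shortest: 17 mi.

17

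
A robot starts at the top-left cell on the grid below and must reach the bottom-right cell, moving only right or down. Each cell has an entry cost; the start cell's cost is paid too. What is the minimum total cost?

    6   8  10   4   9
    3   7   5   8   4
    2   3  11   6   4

35

One optimal route is r0c0→r1c0→r2c0→r2c1→r2c2→r2c3→r2c4.
Its cost is 6 + 3 + 2 + 3 + 11 + 6 + 4 = 35.
For comparison, the top-then-right route costs 45.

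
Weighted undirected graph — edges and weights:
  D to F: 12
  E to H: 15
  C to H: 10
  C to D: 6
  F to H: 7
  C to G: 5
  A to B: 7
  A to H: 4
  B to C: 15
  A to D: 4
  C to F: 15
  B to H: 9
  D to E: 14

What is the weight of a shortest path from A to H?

4

Some routes from A to H:
A -> H: 4
A -> D -> C -> H: 4 + 6 + 10 = 20
A -> B -> H: 7 + 9 = 16
Shortest: 4.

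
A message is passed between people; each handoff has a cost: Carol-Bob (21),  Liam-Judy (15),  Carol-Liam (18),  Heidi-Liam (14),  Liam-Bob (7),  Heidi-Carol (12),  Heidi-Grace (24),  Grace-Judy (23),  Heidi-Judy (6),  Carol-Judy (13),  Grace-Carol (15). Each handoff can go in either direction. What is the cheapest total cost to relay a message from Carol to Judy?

13

A few of the Carol→Judy routes:
Carol -> Grace -> Judy: 15 + 23 = 38
Carol -> Judy: 13
Carol -> Heidi -> Judy: 12 + 6 = 18
Carol -> Liam -> Judy: 18 + 15 = 33
Carol -> Liam -> Heidi -> Judy: 18 + 14 + 6 = 38
Best route has total 13.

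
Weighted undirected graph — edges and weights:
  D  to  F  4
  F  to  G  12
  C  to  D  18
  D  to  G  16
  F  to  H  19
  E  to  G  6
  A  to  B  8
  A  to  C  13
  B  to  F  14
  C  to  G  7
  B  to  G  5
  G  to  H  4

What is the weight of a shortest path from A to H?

17

Comparing a few candidate routes:
A-B-G-H: 8 + 5 + 4 = 17
A-B-F-H: 8 + 14 + 19 = 41
A-B-G-F-H: 8 + 5 + 12 + 19 = 44
A-C-G-H: 13 + 7 + 4 = 24
A-B-F-G-H: 8 + 14 + 12 + 4 = 38
Best route has total 17.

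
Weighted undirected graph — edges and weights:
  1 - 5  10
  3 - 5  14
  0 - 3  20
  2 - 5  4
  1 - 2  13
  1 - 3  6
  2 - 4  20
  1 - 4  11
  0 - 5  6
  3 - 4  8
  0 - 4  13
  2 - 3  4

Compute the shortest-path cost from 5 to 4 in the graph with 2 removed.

Checking several routes:
5→3→4: 14 + 8 = 22
5→1→4: 10 + 11 = 21
5→0→4: 6 + 13 = 19
Shortest: 19.

19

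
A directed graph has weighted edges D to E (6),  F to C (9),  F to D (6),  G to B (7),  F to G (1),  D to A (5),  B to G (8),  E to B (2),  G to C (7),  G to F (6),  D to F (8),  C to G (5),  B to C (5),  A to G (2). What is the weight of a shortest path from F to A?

11

Routes from F to A:
F - D - A: 6 + 5 = 11
The minimum is 11.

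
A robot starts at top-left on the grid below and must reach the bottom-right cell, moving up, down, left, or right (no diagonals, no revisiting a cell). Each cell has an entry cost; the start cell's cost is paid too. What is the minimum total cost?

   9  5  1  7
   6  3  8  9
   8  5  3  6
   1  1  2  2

Path r0c0 -> r0c1 -> r1c1 -> r2c1 -> r3c1 -> r3c2 -> r3c3: 9 + 5 + 3 + 5 + 1 + 2 + 2 = 27.

27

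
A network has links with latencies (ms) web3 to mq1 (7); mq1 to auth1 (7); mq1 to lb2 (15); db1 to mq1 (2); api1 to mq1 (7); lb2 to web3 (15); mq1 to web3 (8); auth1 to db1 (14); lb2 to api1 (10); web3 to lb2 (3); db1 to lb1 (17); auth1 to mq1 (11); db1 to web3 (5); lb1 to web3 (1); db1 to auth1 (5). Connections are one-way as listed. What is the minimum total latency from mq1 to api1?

Routes from mq1 to api1:
mq1-auth1-db1-web3-lb2-api1: 7 + 14 + 5 + 3 + 10 = 39
mq1-auth1-db1-lb1-web3-lb2-api1: 7 + 14 + 17 + 1 + 3 + 10 = 52
mq1-lb2-api1: 15 + 10 = 25
mq1-web3-lb2-api1: 8 + 3 + 10 = 21
Shortest: 21 ms.

21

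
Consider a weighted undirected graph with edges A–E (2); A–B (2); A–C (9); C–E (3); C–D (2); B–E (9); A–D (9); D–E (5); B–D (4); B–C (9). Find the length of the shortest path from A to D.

6

Comparing a few candidate routes:
A-E-D: 2 + 5 = 7
A-B-D: 2 + 4 = 6
A-E-C-D: 2 + 3 + 2 = 7
The minimum is 6.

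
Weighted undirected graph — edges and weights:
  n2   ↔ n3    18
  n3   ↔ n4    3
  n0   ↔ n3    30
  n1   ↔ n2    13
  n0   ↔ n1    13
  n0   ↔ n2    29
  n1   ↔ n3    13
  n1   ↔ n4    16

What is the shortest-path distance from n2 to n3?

18

Some routes from n2 to n3:
n2 - n3: 18
n2 - n1 - n3: 13 + 13 = 26
n2 - n1 - n4 - n3: 13 + 16 + 3 = 32
Shortest: 18.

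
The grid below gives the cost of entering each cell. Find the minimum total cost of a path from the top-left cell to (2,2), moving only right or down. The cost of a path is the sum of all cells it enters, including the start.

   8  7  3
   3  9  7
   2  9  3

One optimal route is (0,0) → (1,0) → (2,0) → (2,1) → (2,2).
Its cost is 8 + 3 + 2 + 9 + 3 = 25.
(Top row then right column would cost 28.)

25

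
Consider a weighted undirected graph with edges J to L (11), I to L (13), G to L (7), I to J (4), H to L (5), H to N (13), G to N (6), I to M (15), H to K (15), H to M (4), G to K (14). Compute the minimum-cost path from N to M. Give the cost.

17

Comparing a few candidate routes:
N → H → M: 13 + 4 = 17
N → G → K → H → M: 6 + 14 + 15 + 4 = 39
N → G → L → H → M: 6 + 7 + 5 + 4 = 22
The minimum is 17.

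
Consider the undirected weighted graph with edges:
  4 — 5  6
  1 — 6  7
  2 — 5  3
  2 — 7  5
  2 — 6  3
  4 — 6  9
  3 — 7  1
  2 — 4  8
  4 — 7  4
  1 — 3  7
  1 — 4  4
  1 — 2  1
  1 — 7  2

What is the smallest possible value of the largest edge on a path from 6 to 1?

Some routes from 6 to 1:
6→2→1: max(3, 1) = 3
6→2→7→4→1: max(3, 5, 4, 4) = 5
6→2→7→1: max(3, 5, 2) = 5
The minimum achievable maximum is 3.

3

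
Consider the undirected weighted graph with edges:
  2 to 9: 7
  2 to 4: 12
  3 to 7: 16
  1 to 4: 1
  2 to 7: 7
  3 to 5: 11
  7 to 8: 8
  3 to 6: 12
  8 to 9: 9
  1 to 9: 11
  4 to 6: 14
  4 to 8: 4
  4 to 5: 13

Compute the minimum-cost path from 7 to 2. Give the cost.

Checking several routes:
7 - 8 - 4 - 2: 8 + 4 + 12 = 24
7 - 8 - 9 - 2: 8 + 9 + 7 = 24
7 - 2: 7
7 - 8 - 4 - 1 - 9 - 2: 8 + 4 + 1 + 11 + 7 = 31
7 - 8 - 9 - 1 - 4 - 2: 8 + 9 + 11 + 1 + 12 = 41
Shortest: 7.

7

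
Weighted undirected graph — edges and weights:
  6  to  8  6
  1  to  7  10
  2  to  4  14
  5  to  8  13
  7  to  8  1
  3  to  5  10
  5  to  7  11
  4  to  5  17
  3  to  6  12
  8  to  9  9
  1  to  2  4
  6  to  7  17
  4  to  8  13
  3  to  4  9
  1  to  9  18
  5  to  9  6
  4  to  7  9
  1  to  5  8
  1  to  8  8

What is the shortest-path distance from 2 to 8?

A few of the 2→8 routes:
2 → 1 → 5 → 7 → 8: 4 + 8 + 11 + 1 = 24
2 → 1 → 5 → 8: 4 + 8 + 13 = 25
2 → 1 → 8: 4 + 8 = 12
2 → 1 → 7 → 8: 4 + 10 + 1 = 15
2 → 4 → 7 → 8: 14 + 9 + 1 = 24
Best route has total 12.

12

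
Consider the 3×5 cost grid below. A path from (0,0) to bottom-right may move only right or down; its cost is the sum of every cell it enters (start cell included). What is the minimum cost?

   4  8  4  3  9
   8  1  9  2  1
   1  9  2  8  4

26

Cheapest: (0,0) (0,1) (0,2) (0,3) (1,3) (1,4) (2,4)
  4 + 8 + 4 + 3 + 2 + 1 + 4 = 26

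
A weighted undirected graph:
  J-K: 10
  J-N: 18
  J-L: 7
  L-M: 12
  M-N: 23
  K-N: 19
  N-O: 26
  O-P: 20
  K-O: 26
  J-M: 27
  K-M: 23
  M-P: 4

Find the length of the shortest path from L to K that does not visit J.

Routes from L to K avoiding J:
L - M - N - K: 12 + 23 + 19 = 54
L - M - P - O - K: 12 + 4 + 20 + 26 = 62
L - M - N - O - K: 12 + 23 + 26 + 26 = 87
L - M - K: 12 + 23 = 35
L - M - P - O - N - K: 12 + 4 + 20 + 26 + 19 = 81
Shortest: 35.

35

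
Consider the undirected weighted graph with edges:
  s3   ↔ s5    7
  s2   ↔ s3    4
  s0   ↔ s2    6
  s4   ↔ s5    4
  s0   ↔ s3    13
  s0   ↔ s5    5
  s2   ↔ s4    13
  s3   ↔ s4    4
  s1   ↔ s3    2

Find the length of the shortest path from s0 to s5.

Some routes from s0 to s5:
s0→s2→s3→s4→s5: 6 + 4 + 4 + 4 = 18
s0→s3→s5: 13 + 7 = 20
s0→s5: 5
s0→s2→s3→s5: 6 + 4 + 7 = 17
The minimum is 5.

5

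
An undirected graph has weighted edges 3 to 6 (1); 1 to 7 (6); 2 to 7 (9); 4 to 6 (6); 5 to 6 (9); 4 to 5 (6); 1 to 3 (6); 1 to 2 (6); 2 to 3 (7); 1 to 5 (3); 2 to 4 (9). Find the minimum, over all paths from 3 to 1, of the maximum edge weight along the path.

6

Checking several routes:
3 → 6 → 5 → 1: max(1, 9, 3) = 9
3 → 2 → 1: max(7, 6) = 7
3 → 6 → 4 → 5 → 1: max(1, 6, 6, 3) = 6
3 → 1: max(6) = 6
The minimum achievable maximum is 6.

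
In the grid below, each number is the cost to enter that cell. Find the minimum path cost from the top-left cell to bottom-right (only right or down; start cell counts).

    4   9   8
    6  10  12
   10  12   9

Path [0,0] -> [1,0] -> [1,1] -> [1,2] -> [2,2]: 4 + 6 + 10 + 12 + 9 = 41.
For comparison, the top-then-right route costs 42.

41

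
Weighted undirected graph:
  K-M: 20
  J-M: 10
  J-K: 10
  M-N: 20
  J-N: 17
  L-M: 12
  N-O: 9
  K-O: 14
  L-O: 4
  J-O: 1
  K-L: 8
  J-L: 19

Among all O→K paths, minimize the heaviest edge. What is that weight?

Some routes from O to K:
O→J→M→L→K: max(1, 10, 12, 8) = 12
O→J→K: max(1, 10) = 10
O→N→J→M→L→K: max(9, 17, 10, 12, 8) = 17
O→K: max(14) = 14
O→L→K: max(4, 8) = 8
O→L→M→J→K: max(4, 12, 10, 10) = 12
Smallest bottleneck: 8.

8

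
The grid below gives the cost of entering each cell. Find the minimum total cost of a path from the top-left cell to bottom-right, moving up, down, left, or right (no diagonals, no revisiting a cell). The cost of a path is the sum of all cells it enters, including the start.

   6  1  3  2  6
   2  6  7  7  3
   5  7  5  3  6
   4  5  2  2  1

Best path: [0,0] → [0,1] → [0,2] → [0,3] → [1,3] → [2,3] → [3,3] → [3,4]
Cost: 6 + 1 + 3 + 2 + 7 + 3 + 2 + 1 = 25

25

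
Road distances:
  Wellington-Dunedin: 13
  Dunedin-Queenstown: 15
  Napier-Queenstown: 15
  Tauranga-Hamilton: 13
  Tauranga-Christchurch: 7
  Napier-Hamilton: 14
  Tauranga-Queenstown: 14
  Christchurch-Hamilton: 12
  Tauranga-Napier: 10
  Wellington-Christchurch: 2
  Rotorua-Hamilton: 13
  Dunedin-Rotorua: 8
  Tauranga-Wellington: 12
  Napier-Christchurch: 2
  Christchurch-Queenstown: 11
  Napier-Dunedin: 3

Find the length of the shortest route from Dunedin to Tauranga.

12

Some routes from Dunedin to Tauranga:
Dunedin→Napier→Tauranga: 3 + 10 = 13
Dunedin→Napier→Christchurch→Tauranga: 3 + 2 + 7 = 12
Dunedin→Wellington→Christchurch→Tauranga: 13 + 2 + 7 = 22
Dunedin→Napier→Christchurch→Wellington→Tauranga: 3 + 2 + 2 + 12 = 19
Best route has total 12.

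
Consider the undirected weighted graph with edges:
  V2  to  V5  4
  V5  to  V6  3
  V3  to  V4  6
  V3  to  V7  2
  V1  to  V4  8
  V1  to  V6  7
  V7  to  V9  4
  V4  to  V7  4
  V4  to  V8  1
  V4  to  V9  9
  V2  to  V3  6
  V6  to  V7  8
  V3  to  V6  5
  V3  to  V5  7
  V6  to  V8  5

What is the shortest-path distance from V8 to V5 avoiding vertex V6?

14

Comparing a few candidate routes:
V8 → V4 → V7 → V3 → V2 → V5: 1 + 4 + 2 + 6 + 4 = 17
V8 → V4 → V3 → V2 → V5: 1 + 6 + 6 + 4 = 17
V8 → V4 → V3 → V5: 1 + 6 + 7 = 14
V8 → V4 → V7 → V3 → V5: 1 + 4 + 2 + 7 = 14
V8 → V4 → V9 → V7 → V3 → V5: 1 + 9 + 4 + 2 + 7 = 23
Shortest: 14.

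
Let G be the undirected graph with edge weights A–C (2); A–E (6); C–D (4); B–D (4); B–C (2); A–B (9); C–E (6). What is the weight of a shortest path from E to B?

8

Paths from E to B:
E-A-B: 6 + 9 = 15
E-A-C-B: 6 + 2 + 2 = 10
E-C-A-B: 6 + 2 + 9 = 17
E-C-D-B: 6 + 4 + 4 = 14
E-A-C-D-B: 6 + 2 + 4 + 4 = 16
E-C-B: 6 + 2 = 8
Best route has total 8.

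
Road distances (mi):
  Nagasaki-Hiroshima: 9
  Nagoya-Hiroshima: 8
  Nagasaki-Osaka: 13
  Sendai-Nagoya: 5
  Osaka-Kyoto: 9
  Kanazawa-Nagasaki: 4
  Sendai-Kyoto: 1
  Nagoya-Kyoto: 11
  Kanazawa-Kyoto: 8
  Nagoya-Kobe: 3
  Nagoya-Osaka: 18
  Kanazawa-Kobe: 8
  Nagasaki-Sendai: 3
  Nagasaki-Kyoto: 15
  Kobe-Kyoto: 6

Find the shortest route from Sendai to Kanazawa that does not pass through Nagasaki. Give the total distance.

9

A few of the Sendai→Kanazawa routes:
Sendai → Kyoto → Kobe → Kanazawa: 1 + 6 + 8 = 15
Sendai → Nagoya → Kobe → Kanazawa: 5 + 3 + 8 = 16
Sendai → Nagoya → Kobe → Kyoto → Kanazawa: 5 + 3 + 6 + 8 = 22
Sendai → Kyoto → Kanazawa: 1 + 8 = 9
Shortest: 9 mi.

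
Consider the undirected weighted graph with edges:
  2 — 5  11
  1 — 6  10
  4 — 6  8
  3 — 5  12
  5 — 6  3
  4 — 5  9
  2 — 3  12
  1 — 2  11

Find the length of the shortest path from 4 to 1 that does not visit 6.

31

Candidate routes:
4 - 5 - 2 - 1: 9 + 11 + 11 = 31
4 - 5 - 3 - 2 - 1: 9 + 12 + 12 + 11 = 44
Best route has total 31.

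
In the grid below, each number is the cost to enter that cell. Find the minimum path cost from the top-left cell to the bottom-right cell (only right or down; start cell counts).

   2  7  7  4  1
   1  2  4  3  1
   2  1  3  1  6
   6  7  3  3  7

Path r0c0 → r1c0 → r1c1 → r2c1 → r2c2 → r2c3 → r3c3 → r3c4: 2 + 1 + 2 + 1 + 3 + 1 + 3 + 7 = 20.

20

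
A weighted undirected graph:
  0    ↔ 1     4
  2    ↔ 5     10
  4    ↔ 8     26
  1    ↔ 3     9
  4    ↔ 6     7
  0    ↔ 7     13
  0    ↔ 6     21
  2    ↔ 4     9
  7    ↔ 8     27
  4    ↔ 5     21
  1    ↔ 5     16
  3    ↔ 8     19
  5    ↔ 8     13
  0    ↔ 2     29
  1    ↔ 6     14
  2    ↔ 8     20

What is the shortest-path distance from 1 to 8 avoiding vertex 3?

Some routes from 1 to 8 avoiding 3:
1-5-2-8: 16 + 10 + 20 = 46
1-0-7-8: 4 + 13 + 27 = 44
1-6-4-2-8: 14 + 7 + 9 + 20 = 50
1-6-4-8: 14 + 7 + 26 = 47
1-5-8: 16 + 13 = 29
Shortest: 29.

29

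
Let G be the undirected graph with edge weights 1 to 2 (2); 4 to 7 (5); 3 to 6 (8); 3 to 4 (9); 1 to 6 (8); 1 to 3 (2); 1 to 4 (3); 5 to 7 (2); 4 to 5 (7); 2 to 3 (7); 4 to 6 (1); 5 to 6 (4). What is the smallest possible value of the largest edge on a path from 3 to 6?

3

A few of the 3→6 routes:
3 -> 1 -> 4 -> 5 -> 6: max(2, 3, 7, 4) = 7
3 -> 1 -> 4 -> 7 -> 5 -> 6: max(2, 3, 5, 2, 4) = 5
3 -> 2 -> 1 -> 4 -> 7 -> 5 -> 6: max(7, 2, 3, 5, 2, 4) = 7
3 -> 2 -> 1 -> 4 -> 5 -> 6: max(7, 2, 3, 7, 4) = 7
3 -> 1 -> 4 -> 6: max(2, 3, 1) = 3
The minimum achievable maximum is 3.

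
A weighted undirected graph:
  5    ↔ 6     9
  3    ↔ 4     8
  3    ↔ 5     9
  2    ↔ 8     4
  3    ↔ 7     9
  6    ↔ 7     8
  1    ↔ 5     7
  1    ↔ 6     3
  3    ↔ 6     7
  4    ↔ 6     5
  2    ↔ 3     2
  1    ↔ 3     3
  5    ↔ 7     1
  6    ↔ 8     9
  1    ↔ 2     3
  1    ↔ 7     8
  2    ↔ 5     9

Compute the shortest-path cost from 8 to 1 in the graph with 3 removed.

7

Comparing a few candidate routes:
8 - 2 - 5 - 1: 4 + 9 + 7 = 20
8 - 6 - 1: 9 + 3 = 12
8 - 2 - 5 - 7 - 1: 4 + 9 + 1 + 8 = 22
8 - 2 - 5 - 6 - 1: 4 + 9 + 9 + 3 = 25
8 - 2 - 1: 4 + 3 = 7
Shortest: 7.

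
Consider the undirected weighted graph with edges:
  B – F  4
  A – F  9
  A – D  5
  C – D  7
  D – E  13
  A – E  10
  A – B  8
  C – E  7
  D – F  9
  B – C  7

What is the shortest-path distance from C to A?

12

Some routes from C to A:
C -> B -> F -> A: 7 + 4 + 9 = 20
C -> D -> F -> A: 7 + 9 + 9 = 25
C -> E -> A: 7 + 10 = 17
C -> D -> A: 7 + 5 = 12
C -> B -> A: 7 + 8 = 15
Best route has total 12.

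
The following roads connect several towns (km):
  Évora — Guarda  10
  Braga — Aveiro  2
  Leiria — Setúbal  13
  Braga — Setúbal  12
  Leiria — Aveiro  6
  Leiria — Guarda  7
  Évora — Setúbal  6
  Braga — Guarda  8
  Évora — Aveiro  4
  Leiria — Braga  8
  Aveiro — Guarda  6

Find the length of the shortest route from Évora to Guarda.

10

Checking several routes:
Évora-Aveiro-Braga-Guarda: 4 + 2 + 8 = 14
Évora-Aveiro-Braga-Leiria-Guarda: 4 + 2 + 8 + 7 = 21
Évora-Aveiro-Leiria-Guarda: 4 + 6 + 7 = 17
Évora-Aveiro-Leiria-Braga-Guarda: 4 + 6 + 8 + 8 = 26
Évora-Aveiro-Guarda: 4 + 6 = 10
Évora-Guarda: 10
Shortest: 10 km.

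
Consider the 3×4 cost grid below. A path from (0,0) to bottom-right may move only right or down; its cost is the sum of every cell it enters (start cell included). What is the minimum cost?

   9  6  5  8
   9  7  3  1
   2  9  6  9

Best path: (0,0) → (0,1) → (0,2) → (1,2) → (1,3) → (2,3)
Cost: 9 + 6 + 5 + 3 + 1 + 9 = 33

33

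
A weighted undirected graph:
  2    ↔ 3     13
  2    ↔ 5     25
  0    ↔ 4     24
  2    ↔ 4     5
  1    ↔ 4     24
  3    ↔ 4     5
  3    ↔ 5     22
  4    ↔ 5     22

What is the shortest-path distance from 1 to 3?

29

Candidate routes:
1→4→2→5→3: 24 + 5 + 25 + 22 = 76
1→4→5→2→3: 24 + 22 + 25 + 13 = 84
1→4→2→3: 24 + 5 + 13 = 42
1→4→3: 24 + 5 = 29
1→4→5→3: 24 + 22 + 22 = 68
Best route has total 29.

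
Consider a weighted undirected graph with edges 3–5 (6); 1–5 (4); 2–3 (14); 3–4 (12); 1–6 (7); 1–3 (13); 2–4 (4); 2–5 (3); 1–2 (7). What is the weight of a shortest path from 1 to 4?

11

Comparing a few candidate routes:
1 -> 3 -> 5 -> 2 -> 4: 13 + 6 + 3 + 4 = 26
1 -> 2 -> 5 -> 3 -> 4: 7 + 3 + 6 + 12 = 28
1 -> 3 -> 4: 13 + 12 = 25
1 -> 5 -> 3 -> 4: 4 + 6 + 12 = 22
1 -> 2 -> 4: 7 + 4 = 11
1 -> 5 -> 2 -> 4: 4 + 3 + 4 = 11
Shortest: 11.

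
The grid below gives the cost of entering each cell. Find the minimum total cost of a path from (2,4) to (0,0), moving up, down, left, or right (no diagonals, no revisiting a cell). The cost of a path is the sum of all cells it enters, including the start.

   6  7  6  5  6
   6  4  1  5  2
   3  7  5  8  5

Take [2,4] -> [1,4] -> [1,3] -> [1,2] -> [1,1] -> [1,0] -> [0,0] for a total of 5 + 2 + 5 + 1 + 4 + 6 + 6 = 29.

29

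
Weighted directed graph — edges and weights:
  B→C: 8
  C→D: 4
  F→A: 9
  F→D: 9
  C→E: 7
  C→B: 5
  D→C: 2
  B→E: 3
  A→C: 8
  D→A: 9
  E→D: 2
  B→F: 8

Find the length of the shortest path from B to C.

Comparing a few candidate routes:
B→E→D→C: 3 + 2 + 2 = 7
B→F→D→C: 8 + 9 + 2 = 19
B→E→D→A→C: 3 + 2 + 9 + 8 = 22
B→C: 8
B→F→A→C: 8 + 9 + 8 = 25
Shortest: 7.

7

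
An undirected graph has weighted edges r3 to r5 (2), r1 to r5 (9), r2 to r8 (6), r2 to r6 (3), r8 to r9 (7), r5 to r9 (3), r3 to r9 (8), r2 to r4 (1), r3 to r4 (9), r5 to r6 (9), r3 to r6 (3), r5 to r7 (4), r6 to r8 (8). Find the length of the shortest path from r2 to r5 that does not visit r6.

12

Paths from r2 to r5 avoiding r6:
r2-r4-r3-r9-r5: 1 + 9 + 8 + 3 = 21
r2-r4-r3-r5: 1 + 9 + 2 = 12
r2-r8-r9-r5: 6 + 7 + 3 = 16
r2-r8-r9-r3-r5: 6 + 7 + 8 + 2 = 23
Shortest: 12.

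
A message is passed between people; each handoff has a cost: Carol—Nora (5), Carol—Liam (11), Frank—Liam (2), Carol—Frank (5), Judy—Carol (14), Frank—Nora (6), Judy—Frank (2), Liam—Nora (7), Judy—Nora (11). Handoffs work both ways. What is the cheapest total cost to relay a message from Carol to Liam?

7

Some routes from Carol to Liam:
Carol-Liam: 11
Carol-Frank-Liam: 5 + 2 = 7
Carol-Nora-Liam: 5 + 7 = 12
Carol-Judy-Frank-Liam: 14 + 2 + 2 = 18
Carol-Frank-Nora-Liam: 5 + 6 + 7 = 18
Carol-Nora-Frank-Liam: 5 + 6 + 2 = 13
Shortest: 7.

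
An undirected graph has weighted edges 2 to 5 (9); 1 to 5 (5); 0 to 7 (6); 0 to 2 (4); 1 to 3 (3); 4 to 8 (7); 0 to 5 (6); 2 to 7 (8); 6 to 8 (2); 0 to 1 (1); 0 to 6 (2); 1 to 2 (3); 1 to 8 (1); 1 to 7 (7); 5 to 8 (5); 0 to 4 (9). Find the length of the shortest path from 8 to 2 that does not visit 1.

8

Some routes from 8 to 2 avoiding 1:
8-6-0-2: 2 + 2 + 4 = 8
8-5-0-2: 5 + 6 + 4 = 15
8-5-2: 5 + 9 = 14
The minimum is 8.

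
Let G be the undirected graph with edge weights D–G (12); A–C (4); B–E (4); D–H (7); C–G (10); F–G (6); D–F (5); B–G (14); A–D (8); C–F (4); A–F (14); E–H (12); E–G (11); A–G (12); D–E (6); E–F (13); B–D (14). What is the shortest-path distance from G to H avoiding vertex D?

23

Some routes from G to H avoiding D:
G→B→E→H: 14 + 4 + 12 = 30
G→F→E→H: 6 + 13 + 12 = 31
G→E→H: 11 + 12 = 23
The minimum is 23.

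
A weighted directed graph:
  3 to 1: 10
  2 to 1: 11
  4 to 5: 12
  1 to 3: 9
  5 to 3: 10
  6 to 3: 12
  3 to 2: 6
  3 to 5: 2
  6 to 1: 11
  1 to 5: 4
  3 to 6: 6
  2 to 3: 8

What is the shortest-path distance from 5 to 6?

Paths from 5 to 6:
5-3-6: 10 + 6 = 16
Shortest: 16.

16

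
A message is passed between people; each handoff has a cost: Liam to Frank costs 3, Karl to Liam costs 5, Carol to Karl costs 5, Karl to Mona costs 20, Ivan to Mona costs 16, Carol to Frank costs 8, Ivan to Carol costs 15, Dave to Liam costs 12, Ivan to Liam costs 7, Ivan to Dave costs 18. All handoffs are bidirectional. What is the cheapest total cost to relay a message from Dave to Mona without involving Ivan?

Routes from Dave to Mona avoiding Ivan:
Dave → Liam → Karl → Mona: 12 + 5 + 20 = 37
Dave → Liam → Frank → Carol → Karl → Mona: 12 + 3 + 8 + 5 + 20 = 48
The minimum is 37.

37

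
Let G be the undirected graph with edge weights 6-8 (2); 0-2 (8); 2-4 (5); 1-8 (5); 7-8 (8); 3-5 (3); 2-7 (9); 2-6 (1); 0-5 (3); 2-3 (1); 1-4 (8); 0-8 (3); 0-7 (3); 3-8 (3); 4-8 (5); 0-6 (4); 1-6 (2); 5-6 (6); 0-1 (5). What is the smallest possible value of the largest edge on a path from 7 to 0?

3

Comparing a few candidate routes:
7 -> 0: max(3) = 3
7 -> 8 -> 4 -> 1 -> 6 -> 0: max(8, 5, 8, 2, 4) = 8
7 -> 8 -> 4 -> 1 -> 6 -> 5 -> 3 -> 2 -> 0: max(8, 5, 8, 2, 6, 3, 1, 8) = 8
7 -> 8 -> 4 -> 1 -> 6 -> 2 -> 0: max(8, 5, 8, 2, 1, 8) = 8
7 -> 8 -> 4 -> 1 -> 6 -> 5 -> 0: max(8, 5, 8, 2, 6, 3) = 8
The minimum achievable maximum is 3.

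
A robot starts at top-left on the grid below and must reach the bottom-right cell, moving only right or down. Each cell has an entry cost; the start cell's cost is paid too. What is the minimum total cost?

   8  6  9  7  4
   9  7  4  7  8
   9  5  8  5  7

44

Take [0,0] → [0,1] → [1,1] → [1,2] → [1,3] → [2,3] → [2,4] for a total of 8 + 6 + 7 + 4 + 7 + 5 + 7 = 44.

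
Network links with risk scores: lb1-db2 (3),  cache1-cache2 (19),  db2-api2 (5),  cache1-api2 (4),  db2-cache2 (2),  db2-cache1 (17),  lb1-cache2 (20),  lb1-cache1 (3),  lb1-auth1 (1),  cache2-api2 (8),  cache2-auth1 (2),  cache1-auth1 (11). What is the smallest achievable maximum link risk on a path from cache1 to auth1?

Comparing a few candidate routes:
cache1-api2-db2-cache2-auth1: max(4, 5, 2, 2) = 5
cache1-lb1-db2-cache2-auth1: max(3, 3, 2, 2) = 3
cache1-api2-cache2-auth1: max(4, 8, 2) = 8
cache1-api2-db2-lb1-auth1: max(4, 5, 3, 1) = 5
cache1-api2-cache2-db2-lb1-auth1: max(4, 8, 2, 3, 1) = 8
cache1-lb1-auth1: max(3, 1) = 3
Smallest bottleneck: 3.

3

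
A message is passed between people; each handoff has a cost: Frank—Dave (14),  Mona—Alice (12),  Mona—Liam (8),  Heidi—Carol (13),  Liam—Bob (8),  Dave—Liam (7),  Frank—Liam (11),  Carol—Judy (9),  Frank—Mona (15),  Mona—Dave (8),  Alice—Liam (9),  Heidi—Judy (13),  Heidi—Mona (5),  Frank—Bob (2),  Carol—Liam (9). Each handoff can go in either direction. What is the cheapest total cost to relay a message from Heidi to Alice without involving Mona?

Paths from Heidi to Alice avoiding Mona:
Heidi → Judy → Carol → Liam → Alice: 13 + 9 + 9 + 9 = 40
Heidi → Carol → Liam → Alice: 13 + 9 + 9 = 31
Best route has total 31.

31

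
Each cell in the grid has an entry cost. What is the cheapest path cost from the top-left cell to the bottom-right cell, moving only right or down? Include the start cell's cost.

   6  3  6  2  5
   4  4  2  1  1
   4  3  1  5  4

Cheapest: r0c0 r0c1 r1c1 r1c2 r1c3 r1c4 r2c4
  6 + 3 + 4 + 2 + 1 + 1 + 4 = 21
For comparison, the top-then-right route costs 27.

21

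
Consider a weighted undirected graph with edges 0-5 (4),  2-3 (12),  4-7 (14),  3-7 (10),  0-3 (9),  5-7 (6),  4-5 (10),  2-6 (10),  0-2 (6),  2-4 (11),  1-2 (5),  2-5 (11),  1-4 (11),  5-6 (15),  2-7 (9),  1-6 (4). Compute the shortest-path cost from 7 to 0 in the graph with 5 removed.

15

A few of the 7→0 routes:
7 -> 3 -> 0: 10 + 9 = 19
7 -> 4 -> 2 -> 0: 14 + 11 + 6 = 31
7 -> 2 -> 3 -> 0: 9 + 12 + 9 = 30
7 -> 2 -> 0: 9 + 6 = 15
7 -> 3 -> 2 -> 0: 10 + 12 + 6 = 28
Shortest: 15.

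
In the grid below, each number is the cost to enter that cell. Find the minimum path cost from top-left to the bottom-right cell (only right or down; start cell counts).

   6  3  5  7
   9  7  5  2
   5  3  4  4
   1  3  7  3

28

One optimal route is r0c0 r0c1 r0c2 r1c2 r1c3 r2c3 r3c3.
Its cost is 6 + 3 + 5 + 5 + 2 + 4 + 3 = 28.
For comparison, the top-then-right route costs 30.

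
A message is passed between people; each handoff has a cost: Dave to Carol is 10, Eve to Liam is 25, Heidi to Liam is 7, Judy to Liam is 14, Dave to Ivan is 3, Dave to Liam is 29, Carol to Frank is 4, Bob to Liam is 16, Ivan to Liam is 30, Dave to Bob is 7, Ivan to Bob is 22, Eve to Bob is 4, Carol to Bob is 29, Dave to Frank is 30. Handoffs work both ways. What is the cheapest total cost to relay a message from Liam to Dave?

A few of the Liam→Dave routes:
Liam -> Bob -> Dave: 16 + 7 = 23
Liam -> Eve -> Bob -> Dave: 25 + 4 + 7 = 36
Liam -> Dave: 29
Liam -> Ivan -> Dave: 30 + 3 = 33
Liam -> Bob -> Ivan -> Dave: 16 + 22 + 3 = 41
The minimum is 23.

23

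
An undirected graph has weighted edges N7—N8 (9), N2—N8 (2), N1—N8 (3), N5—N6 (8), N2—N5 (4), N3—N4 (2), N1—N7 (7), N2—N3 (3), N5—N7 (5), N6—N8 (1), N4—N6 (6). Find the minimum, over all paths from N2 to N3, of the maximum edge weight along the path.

3

Some routes from N2 to N3:
N2 → N8 → N6 → N4 → N3: max(2, 1, 6, 2) = 6
N2 → N3: max(3) = 3
N2 → N5 → N7 → N1 → N8 → N6 → N4 → N3: max(4, 5, 7, 3, 1, 6, 2) = 7
The minimum achievable maximum is 3.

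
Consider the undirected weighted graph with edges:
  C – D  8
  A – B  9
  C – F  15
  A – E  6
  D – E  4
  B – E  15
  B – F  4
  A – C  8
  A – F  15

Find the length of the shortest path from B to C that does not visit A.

19

Paths from B to C avoiding A:
B-E-D-C: 15 + 4 + 8 = 27
B-F-C: 4 + 15 = 19
The minimum is 19.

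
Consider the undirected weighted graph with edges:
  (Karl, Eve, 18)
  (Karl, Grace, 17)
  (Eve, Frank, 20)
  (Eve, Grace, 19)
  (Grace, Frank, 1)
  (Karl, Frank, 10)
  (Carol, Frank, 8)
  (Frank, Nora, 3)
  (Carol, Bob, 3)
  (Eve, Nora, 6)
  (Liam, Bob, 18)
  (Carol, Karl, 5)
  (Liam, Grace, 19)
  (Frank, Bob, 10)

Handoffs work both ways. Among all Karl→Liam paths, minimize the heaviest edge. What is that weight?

A few of the Karl→Liam routes:
Karl→Carol→Bob→Liam: max(5, 3, 18) = 18
Karl→Frank→Carol→Bob→Liam: max(10, 8, 3, 18) = 18
Karl→Carol→Frank→Bob→Liam: max(5, 8, 10, 18) = 18
Karl→Grace→Frank→Carol→Bob→Liam: max(17, 1, 8, 3, 18) = 18
Karl→Frank→Bob→Liam: max(10, 10, 18) = 18
Karl→Grace→Frank→Bob→Liam: max(17, 1, 10, 18) = 18
Best route has worst link 18.

18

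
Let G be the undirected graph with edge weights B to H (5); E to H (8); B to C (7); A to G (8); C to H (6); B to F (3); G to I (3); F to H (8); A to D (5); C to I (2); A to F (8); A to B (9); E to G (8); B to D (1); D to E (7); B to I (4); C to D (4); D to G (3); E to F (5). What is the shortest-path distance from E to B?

Comparing a few candidate routes:
E → H → B: 8 + 5 = 13
E → G → D → B: 8 + 3 + 1 = 12
E → G → I → B: 8 + 3 + 4 = 15
E → D → B: 7 + 1 = 8
E → F → B: 5 + 3 = 8
E → D → G → I → B: 7 + 3 + 3 + 4 = 17
The minimum is 8.

8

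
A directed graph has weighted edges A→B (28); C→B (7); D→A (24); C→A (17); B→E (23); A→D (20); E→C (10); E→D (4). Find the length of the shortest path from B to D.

27

Paths from B to D:
B-E-D: 23 + 4 = 27
B-E-C-A-D: 23 + 10 + 17 + 20 = 70
The minimum is 27.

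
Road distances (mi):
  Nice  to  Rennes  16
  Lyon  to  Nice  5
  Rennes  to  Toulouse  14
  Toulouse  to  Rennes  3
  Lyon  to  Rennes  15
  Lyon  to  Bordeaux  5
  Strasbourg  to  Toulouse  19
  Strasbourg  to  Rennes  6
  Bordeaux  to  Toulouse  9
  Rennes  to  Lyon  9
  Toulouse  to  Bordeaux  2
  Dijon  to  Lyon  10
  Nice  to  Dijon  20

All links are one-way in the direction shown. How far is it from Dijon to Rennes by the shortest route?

Paths from Dijon to Rennes:
Dijon→Lyon→Rennes: 10 + 15 = 25
Dijon→Lyon→Bordeaux→Toulouse→Rennes: 10 + 5 + 9 + 3 = 27
Dijon→Lyon→Nice→Rennes: 10 + 5 + 16 = 31
Shortest: 25 mi.

25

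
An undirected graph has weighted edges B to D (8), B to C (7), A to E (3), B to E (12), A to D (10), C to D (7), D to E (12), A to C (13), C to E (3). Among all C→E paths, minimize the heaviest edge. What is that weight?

3

A few of the C→E routes:
C→D→A→E: max(7, 10, 3) = 10
C→E: max(3) = 3
C→B→D→A→E: max(7, 8, 10, 3) = 10
Smallest bottleneck: 3.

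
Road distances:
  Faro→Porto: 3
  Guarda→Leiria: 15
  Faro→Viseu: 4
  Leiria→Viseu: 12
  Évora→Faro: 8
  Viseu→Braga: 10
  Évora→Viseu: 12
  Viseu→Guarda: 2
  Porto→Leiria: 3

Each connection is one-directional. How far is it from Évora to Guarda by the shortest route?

Routes from Évora to Guarda:
Évora -> Viseu -> Guarda: 12 + 2 = 14
Évora -> Faro -> Porto -> Leiria -> Viseu -> Guarda: 8 + 3 + 3 + 12 + 2 = 28
Évora -> Faro -> Viseu -> Guarda: 8 + 4 + 2 = 14
Best route has total 14.

14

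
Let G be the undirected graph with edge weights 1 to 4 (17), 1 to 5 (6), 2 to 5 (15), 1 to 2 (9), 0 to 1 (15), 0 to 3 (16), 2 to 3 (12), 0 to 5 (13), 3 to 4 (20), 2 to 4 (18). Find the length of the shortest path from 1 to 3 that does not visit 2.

Paths from 1 to 3 avoiding 2:
1-4-3: 17 + 20 = 37
1-0-3: 15 + 16 = 31
1-5-0-3: 6 + 13 + 16 = 35
The minimum is 31.

31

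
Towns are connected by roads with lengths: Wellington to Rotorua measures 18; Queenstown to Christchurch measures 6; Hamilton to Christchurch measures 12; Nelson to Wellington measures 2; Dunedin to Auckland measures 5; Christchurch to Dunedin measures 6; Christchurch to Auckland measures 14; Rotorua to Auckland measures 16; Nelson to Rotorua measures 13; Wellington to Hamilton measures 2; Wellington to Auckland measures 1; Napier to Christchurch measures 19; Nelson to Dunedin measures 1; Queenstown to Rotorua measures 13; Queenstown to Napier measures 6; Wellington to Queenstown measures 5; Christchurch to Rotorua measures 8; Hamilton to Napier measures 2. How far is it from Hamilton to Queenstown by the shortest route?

7

Checking several routes:
Hamilton→Wellington→Queenstown: 2 + 5 = 7
Hamilton→Napier→Queenstown: 2 + 6 = 8
Hamilton→Wellington→Auckland→Dunedin→Christchurch→Queenstown: 2 + 1 + 5 + 6 + 6 = 20
Hamilton→Christchurch→Queenstown: 12 + 6 = 18
Hamilton→Wellington→Nelson→Dunedin→Christchurch→Queenstown: 2 + 2 + 1 + 6 + 6 = 17
The minimum is 7.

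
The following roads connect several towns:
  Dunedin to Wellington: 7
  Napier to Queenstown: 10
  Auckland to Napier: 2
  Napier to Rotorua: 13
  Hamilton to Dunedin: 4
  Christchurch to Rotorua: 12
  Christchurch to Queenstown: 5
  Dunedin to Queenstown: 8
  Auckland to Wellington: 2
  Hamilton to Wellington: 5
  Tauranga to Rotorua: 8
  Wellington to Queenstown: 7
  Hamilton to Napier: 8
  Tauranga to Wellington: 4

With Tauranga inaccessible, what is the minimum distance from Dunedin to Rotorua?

24

Some routes from Dunedin to Rotorua avoiding Tauranga:
Dunedin -> Hamilton -> Napier -> Rotorua: 4 + 8 + 13 = 25
Dunedin -> Wellington -> Auckland -> Napier -> Rotorua: 7 + 2 + 2 + 13 = 24
Dunedin -> Queenstown -> Christchurch -> Rotorua: 8 + 5 + 12 = 25
Best route has total 24.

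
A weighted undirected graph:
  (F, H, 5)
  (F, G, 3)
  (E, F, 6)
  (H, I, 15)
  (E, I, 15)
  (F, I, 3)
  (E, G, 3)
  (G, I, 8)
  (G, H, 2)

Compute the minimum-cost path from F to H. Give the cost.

Some routes from F to H:
F → G → H: 3 + 2 = 5
F → E → G → H: 6 + 3 + 2 = 11
F → H: 5
Shortest: 5.

5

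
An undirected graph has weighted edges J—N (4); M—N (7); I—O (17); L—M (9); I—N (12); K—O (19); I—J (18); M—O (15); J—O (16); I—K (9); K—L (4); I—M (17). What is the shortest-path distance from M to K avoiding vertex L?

A few of the M→K routes:
M → I → K: 17 + 9 = 26
M → N → I → K: 7 + 12 + 9 = 28
M → O → K: 15 + 19 = 34
The minimum is 26.

26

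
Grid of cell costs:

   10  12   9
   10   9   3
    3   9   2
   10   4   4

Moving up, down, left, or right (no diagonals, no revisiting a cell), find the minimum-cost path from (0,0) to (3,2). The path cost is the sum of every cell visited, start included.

38

Cheapest: r0c0 → r1c0 → r1c1 → r1c2 → r2c2 → r3c2
  10 + 10 + 9 + 3 + 2 + 4 = 38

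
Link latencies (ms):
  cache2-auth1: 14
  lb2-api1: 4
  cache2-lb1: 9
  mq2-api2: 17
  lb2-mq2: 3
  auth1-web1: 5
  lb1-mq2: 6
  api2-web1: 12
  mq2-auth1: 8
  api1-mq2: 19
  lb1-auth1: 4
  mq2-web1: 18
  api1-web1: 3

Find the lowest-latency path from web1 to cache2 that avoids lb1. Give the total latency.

19

Comparing a few candidate routes:
web1→auth1→cache2: 5 + 14 = 19
web1→api1→mq2→auth1→cache2: 3 + 19 + 8 + 14 = 44
web1→api1→lb2→mq2→auth1→cache2: 3 + 4 + 3 + 8 + 14 = 32
web1→mq2→auth1→cache2: 18 + 8 + 14 = 40
Best route has total 19 ms.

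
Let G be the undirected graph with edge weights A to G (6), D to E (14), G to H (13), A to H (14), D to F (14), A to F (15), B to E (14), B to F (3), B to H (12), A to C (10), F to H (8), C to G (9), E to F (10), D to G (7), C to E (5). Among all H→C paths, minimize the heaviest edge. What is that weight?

A few of the H→C routes:
H → B → F → E → C: max(12, 3, 10, 5) = 12
H → G → A → C: max(13, 6, 10) = 13
H → G → C: max(13, 9) = 13
H → F → E → C: max(8, 10, 5) = 10
Best route has worst link 10.

10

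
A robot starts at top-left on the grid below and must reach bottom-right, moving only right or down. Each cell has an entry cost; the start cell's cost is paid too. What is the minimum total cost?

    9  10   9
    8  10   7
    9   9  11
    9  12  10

55

Take [0,0] [1,0] [1,1] [1,2] [2,2] [3,2] for a total of 9 + 8 + 10 + 7 + 11 + 10 = 55.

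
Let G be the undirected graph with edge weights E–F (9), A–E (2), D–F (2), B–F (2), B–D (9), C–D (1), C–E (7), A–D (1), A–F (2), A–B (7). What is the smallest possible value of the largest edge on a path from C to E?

2

Some routes from C to E:
C - D - F - B - A - E: max(1, 2, 2, 7, 2) = 7
C - D - A - E: max(1, 1, 2) = 2
C - D - F - A - E: max(1, 2, 2, 2) = 2
C - E: max(7) = 7
Best route has worst link 2.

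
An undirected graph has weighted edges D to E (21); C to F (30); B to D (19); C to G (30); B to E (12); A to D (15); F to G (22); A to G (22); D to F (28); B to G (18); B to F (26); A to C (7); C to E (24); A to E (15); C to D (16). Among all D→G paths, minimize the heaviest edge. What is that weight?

18

A few of the D→G routes:
D→A→E→B→G: max(15, 15, 12, 18) = 18
D→E→B→G: max(21, 12, 18) = 21
D→C→A→E→B→G: max(16, 7, 15, 12, 18) = 18
D→B→G: max(19, 18) = 19
D→E→A→G: max(21, 15, 22) = 22
The minimum achievable maximum is 18.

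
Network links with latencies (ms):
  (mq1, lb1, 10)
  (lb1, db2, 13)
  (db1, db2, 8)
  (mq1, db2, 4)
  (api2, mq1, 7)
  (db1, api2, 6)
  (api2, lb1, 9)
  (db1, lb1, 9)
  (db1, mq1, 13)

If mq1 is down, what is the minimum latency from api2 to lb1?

Paths from api2 to lb1 avoiding mq1:
api2 → lb1: 9
api2 → db1 → lb1: 6 + 9 = 15
api2 → db1 → db2 → lb1: 6 + 8 + 13 = 27
The minimum is 9 ms.

9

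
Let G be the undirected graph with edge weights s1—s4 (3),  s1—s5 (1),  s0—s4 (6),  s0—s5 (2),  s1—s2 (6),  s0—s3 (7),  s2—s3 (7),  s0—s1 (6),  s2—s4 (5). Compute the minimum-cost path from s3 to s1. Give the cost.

10

Checking several routes:
s3 - s0 - s5 - s1: 7 + 2 + 1 = 10
s3 - s2 - s4 - s1: 7 + 5 + 3 = 15
s3 - s0 - s1: 7 + 6 = 13
s3 - s2 - s4 - s0 - s5 - s1: 7 + 5 + 6 + 2 + 1 = 21
s3 - s0 - s4 - s1: 7 + 6 + 3 = 16
s3 - s2 - s1: 7 + 6 = 13
Best route has total 10.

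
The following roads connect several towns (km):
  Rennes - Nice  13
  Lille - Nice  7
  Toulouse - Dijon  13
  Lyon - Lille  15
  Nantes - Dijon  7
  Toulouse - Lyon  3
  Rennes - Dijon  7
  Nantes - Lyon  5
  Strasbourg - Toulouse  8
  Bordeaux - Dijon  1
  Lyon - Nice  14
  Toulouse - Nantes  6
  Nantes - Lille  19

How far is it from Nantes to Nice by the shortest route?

19

Some routes from Nantes to Nice:
Nantes -> Toulouse -> Lyon -> Nice: 6 + 3 + 14 = 23
Nantes -> Lille -> Nice: 19 + 7 = 26
Nantes -> Lyon -> Nice: 5 + 14 = 19
The minimum is 19 km.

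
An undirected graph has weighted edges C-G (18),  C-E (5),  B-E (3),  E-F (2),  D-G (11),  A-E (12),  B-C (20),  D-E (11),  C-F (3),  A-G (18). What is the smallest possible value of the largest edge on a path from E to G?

11

Routes from E to G:
E→C→G: max(5, 18) = 18
E→F→C→G: max(2, 3, 18) = 18
E→A→G: max(12, 18) = 18
E→B→C→G: max(3, 20, 18) = 20
E→D→G: max(11, 11) = 11
Best route has worst link 11.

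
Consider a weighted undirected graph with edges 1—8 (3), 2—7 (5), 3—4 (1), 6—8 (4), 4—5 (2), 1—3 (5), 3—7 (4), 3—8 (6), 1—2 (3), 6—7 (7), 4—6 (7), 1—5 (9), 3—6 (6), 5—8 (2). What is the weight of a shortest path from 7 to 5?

Comparing a few candidate routes:
7 - 3 - 4 - 5: 4 + 1 + 2 = 7
7 - 3 - 8 - 5: 4 + 6 + 2 = 12
7 - 6 - 8 - 5: 7 + 4 + 2 = 13
Best route has total 7.

7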